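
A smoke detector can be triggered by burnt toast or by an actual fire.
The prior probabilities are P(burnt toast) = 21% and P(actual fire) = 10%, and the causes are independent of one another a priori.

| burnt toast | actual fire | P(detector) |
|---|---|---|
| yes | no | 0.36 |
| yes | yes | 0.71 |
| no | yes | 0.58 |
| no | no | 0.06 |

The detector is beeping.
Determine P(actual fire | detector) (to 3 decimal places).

Numerator (weight on configurations with actual fire): 0.045820 + 0.014910 = 0.060730
Denominator P(detector): 0.06·0.79·0.9 + 0.58·0.79·0.1 + 0.36·0.21·0.9 + 0.71·0.21·0.1 = 0.171430
Posterior = 0.060730 / 0.171430 ≈ 0.354

P(actual fire | detector) ≈ 0.354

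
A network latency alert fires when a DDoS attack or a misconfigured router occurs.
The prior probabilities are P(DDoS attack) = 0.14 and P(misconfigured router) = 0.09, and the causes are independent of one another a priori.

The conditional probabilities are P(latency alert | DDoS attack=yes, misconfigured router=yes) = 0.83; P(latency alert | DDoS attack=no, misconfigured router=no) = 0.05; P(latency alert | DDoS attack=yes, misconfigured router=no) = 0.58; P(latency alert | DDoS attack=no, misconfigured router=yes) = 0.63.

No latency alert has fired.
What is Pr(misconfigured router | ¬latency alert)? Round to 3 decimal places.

Pr(misconfigured router | ¬latency alert) ≈ 0.037

P(¬latency alert) = 0.95·0.86·0.91 + 0.37·0.86·0.09 + 0.42·0.14·0.91 + 0.17·0.14·0.09 = 0.743470 + 0.028638 + 0.053508 + 0.002142 = 0.827758
Of this, 0.030780 comes from 0.028638 + 0.002142 (the misconfigured router=true cases).
Hence the posterior is 0.030780/0.827758 ≈ 0.037.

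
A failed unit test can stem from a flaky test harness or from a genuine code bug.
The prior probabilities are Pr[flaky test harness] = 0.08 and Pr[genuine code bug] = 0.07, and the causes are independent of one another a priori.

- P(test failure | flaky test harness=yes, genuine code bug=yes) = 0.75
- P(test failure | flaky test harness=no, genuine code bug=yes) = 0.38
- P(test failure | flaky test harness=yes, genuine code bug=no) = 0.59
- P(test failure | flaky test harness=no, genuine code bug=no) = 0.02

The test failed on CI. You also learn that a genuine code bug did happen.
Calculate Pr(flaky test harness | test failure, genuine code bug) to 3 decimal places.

Pr(flaky test harness | test failure, genuine code bug) ≈ 0.146

P(test failure | genuine code bug) = 0.38*0.92 + 0.75*0.08 = 0.349600 + 0.060000 = 0.409600
Restricting to configurations with flaky test harness present: 0.75*0.08 = 0.060000.
P(flaky test harness | test failure, genuine code bug) = 0.060000 / 0.409600 ≈ 0.146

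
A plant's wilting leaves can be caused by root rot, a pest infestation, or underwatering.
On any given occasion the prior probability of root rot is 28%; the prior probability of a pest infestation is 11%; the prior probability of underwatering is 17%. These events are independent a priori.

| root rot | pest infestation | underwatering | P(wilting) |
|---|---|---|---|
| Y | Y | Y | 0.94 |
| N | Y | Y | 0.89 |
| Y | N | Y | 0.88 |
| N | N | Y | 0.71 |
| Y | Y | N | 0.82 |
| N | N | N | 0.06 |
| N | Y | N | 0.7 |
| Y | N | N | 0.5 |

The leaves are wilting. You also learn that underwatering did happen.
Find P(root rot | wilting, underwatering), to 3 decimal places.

Weight on root rot=true, given the evidence: 0.219296 + 0.028952 = 0.248248
Normalizer over all consistent configurations: 0.71*0.72*0.89 + 0.89*0.72*0.11 + 0.88*0.28*0.89 + 0.94*0.28*0.11 = 0.773704
Posterior = 0.248248 / 0.773704 ≈ 0.321

P(root rot | wilting, underwatering) ≈ 0.321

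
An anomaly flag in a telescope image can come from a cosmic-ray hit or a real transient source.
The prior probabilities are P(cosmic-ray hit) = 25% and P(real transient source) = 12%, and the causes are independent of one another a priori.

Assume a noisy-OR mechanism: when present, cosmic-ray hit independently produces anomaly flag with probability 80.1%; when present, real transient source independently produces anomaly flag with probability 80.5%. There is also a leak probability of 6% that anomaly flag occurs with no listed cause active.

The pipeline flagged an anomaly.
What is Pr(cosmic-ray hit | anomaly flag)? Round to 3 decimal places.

Pr(cosmic-ray hit | anomaly flag) ≈ 0.647

Under noisy-OR, P(anomaly flag | causes) = 1 − (1−0.06)·∏(1−qᵢ) over the active causes.
For the numerator, keep only cosmic-ray hit=true terms: 0.178847 + 0.028906 = 0.207753
The normalizing constant is 0.06·0.75·0.88 + 0.8167·0.75·0.12 + 0.81294·0.25·0.88 + 0.963523·0.25·0.12 = 0.320856
Posterior = 0.207753 / 0.320856 ≈ 0.647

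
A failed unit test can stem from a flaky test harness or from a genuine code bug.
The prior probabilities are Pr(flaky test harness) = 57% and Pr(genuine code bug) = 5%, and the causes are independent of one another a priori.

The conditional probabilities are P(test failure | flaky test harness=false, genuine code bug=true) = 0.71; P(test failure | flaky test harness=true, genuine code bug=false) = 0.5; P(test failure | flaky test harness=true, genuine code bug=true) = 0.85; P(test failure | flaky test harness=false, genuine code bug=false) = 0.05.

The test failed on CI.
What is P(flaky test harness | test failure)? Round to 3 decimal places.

Sum P(test failure|·) weighted by the priors over the 4 (flaky test harness, genuine code bug) configurations:
  P(test failure) = 0.05*0.43*0.95 + 0.71*0.43*0.05 + 0.5*0.57*0.95 + 0.85*0.57*0.05
        = 0.020425 + 0.015265 + 0.270750 + 0.024225 = 0.330665
Keeping only the flaky test harness-present terms gives 0.294975, so
  P(flaky test harness | test failure) = 0.294975 / 0.330665 ≈ 0.892

P(flaky test harness | test failure) ≈ 0.892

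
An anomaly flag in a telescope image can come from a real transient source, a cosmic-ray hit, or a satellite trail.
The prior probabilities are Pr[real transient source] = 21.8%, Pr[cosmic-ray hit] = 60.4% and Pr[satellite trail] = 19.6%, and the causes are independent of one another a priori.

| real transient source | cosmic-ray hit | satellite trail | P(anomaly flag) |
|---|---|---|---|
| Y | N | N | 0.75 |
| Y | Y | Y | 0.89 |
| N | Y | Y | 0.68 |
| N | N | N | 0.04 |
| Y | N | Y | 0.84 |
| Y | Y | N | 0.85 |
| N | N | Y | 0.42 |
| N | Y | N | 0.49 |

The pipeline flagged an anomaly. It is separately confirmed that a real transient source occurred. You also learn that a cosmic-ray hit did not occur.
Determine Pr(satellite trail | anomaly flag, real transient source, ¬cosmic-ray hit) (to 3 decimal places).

Numerator (weight on configurations with satellite trail): 0.84×0.196 = 0.164640
The normalizing constant is 0.75×0.804 + 0.84×0.196 = 0.767640
Posterior = 0.164640 / 0.767640 ≈ 0.214

Pr(satellite trail | anomaly flag, real transient source, ¬cosmic-ray hit) ≈ 0.214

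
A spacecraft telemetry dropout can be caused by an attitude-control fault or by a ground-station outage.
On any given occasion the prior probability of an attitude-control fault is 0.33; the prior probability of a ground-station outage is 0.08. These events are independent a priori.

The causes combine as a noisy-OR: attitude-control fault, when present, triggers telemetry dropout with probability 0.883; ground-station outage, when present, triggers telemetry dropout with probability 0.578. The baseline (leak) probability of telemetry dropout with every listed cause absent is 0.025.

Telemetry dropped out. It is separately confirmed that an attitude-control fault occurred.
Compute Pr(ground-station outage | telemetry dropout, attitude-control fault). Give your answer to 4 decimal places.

Pr(ground-station outage | telemetry dropout, attitude-control fault) ≈ 0.0854

Under noisy-OR, P(telemetry dropout | causes) = 1 − (1−0.025)·∏(1−qᵢ) over the active causes.
Weight on ground-station outage=true, given the evidence: 0.95186×0.08 = 0.076149
Denominator P(telemetry dropout | attitude-control fault): 0.885925×0.92 + 0.95186×0.08 = 0.891200
P(ground-station outage | telemetry dropout, attitude-control fault) = 0.076149/0.891200 ≈ 0.0854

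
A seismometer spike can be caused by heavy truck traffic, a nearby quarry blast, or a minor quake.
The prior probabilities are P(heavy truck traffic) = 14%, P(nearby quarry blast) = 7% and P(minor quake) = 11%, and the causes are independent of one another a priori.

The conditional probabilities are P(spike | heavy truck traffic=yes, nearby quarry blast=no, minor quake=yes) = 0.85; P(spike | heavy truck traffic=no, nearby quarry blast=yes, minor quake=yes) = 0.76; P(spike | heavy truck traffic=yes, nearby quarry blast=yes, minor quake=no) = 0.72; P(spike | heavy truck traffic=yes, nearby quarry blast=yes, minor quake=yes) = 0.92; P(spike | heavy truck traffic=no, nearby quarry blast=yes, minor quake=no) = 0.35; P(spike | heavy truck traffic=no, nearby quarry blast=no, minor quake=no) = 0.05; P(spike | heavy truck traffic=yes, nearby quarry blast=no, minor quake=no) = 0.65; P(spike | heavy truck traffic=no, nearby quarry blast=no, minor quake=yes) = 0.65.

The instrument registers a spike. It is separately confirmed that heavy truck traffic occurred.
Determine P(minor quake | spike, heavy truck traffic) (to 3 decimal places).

For the numerator, keep only minor quake=true terms: 0.086955 + 0.007084 = 0.094039
Denominator P(spike | heavy truck traffic): 0.65·0.93·0.89 + 0.85·0.93·0.11 + 0.72·0.07·0.89 + 0.92·0.07·0.11 = 0.676900
Posterior = 0.094039 / 0.676900 ≈ 0.139

P(minor quake | spike, heavy truck traffic) ≈ 0.139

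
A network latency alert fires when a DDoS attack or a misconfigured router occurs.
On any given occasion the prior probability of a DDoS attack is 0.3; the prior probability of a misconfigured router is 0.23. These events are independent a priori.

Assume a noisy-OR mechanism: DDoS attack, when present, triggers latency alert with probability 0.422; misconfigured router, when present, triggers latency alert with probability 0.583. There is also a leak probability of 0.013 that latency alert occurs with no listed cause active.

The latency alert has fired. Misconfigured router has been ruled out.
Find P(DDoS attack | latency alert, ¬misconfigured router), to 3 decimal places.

Under noisy-OR, P(latency alert | causes) = 1 − (1−0.013)·∏(1−qᵢ) over the active causes.
By total probability over both values of DDoS attack:
  P(latency alert | ¬misconfigured router) = 0.013·0.7 + 0.429514·0.3
        = 0.009100 + 0.128854 = 0.137954
Configurations with DDoS attack contribute 0.128854, so
  P(DDoS attack | latency alert, ¬misconfigured router) = 0.128854 / 0.137954 ≈ 0.934

P(DDoS attack | latency alert, ¬misconfigured router) ≈ 0.934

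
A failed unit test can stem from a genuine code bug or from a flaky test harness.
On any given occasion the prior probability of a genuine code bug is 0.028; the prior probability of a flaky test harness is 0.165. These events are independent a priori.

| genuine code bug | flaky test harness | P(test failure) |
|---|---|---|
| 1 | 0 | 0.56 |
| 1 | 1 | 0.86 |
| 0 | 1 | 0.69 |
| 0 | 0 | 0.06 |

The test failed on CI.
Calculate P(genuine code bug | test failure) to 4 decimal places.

P(test failure) = 0.06×0.972×0.835 + 0.69×0.972×0.165 + 0.56×0.028×0.835 + 0.86×0.028×0.165 = 0.048697 + 0.110662 + 0.013093 + 0.003973 = 0.176425
Of this, 0.017066 comes from 0.013093 + 0.003973 (the genuine code bug=true cases).
So P(genuine code bug | test failure) = 0.017066/0.176425 ≈ 0.0967.

P(genuine code bug | test failure) ≈ 0.0967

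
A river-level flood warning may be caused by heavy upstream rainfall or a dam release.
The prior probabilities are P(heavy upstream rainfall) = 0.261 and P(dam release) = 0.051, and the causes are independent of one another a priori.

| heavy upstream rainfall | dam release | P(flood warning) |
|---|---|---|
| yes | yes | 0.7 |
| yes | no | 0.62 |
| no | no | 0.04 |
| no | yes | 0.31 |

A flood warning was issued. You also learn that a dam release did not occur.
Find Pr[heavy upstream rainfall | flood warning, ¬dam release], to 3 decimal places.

Enumerate both values of heavy upstream rainfall and weight by the priors:
  P(flood warning | ¬dam release) = 0.04·0.739 + 0.62·0.261
        = 0.029560 + 0.161820 = 0.191380
The terms with heavy upstream rainfall present sum to 0.161820, so
  P(heavy upstream rainfall | flood warning, ¬dam release) = 0.161820 / 0.191380 ≈ 0.846

Pr[heavy upstream rainfall | flood warning, ¬dam release] ≈ 0.846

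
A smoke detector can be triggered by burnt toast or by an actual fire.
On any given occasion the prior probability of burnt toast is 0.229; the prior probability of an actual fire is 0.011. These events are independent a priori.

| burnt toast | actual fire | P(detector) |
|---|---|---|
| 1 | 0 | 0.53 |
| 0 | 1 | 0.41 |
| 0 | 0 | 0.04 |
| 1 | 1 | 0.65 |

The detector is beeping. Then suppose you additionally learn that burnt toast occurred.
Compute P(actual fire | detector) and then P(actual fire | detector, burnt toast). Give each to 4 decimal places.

P(actual fire | detector) ≈ 0.0329; P(actual fire | detector, burnt toast) ≈ 0.0135

Enumerate the 4 (burnt toast, actual fire) configurations and weight by the priors:
  P(detector) = 0.04×0.771×0.989 + 0.41×0.771×0.011 + 0.53×0.229×0.989 + 0.65×0.229×0.011
        = 0.030501 + 0.003477 + 0.120035 + 0.001637 = 0.155650
The terms with actual fire present sum to 0.005114, so
  P(actual fire | detector) = 0.005114 / 0.155650 ≈ 0.0329

With the extra evidence:
Sum P(detector|·) weighted by the priors over both values of actual fire:
  P(detector | burnt toast) = 0.53·0.989 + 0.65·0.011
        = 0.524170 + 0.007150 = 0.531320
Keeping only the actual fire-present terms gives 0.007150, so
  P(actual fire | detector, burnt toast) = 0.007150 / 0.531320 ≈ 0.0135
— burnt toast explains away the evidence for actual fire.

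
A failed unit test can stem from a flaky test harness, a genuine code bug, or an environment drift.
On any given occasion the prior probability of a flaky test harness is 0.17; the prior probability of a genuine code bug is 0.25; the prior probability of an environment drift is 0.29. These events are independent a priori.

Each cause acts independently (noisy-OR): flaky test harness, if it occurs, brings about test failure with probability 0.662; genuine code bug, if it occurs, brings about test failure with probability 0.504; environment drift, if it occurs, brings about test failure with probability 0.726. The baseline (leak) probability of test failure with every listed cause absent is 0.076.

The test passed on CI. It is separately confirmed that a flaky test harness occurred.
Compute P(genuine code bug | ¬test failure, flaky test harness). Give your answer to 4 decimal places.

Under noisy-OR, P(test failure | causes) = 1 − (1−0.076)·∏(1−qᵢ) over the active causes.
Enumerate the 4 (genuine code bug, environment drift) configurations and weight by the priors:
  P(¬test failure | flaky test harness) = 0.312312·0.75·0.71 + 0.085573·0.75·0.29 + 0.154907·0.25·0.71 + 0.042444·0.25·0.29
        = 0.166306 + 0.018612 + 0.027496 + 0.003077 = 0.215491
Configurations with genuine code bug contribute 0.030573, so
  P(genuine code bug | ¬test failure, flaky test harness) = 0.030573 / 0.215491 ≈ 0.1419

P(genuine code bug | ¬test failure, flaky test harness) ≈ 0.1419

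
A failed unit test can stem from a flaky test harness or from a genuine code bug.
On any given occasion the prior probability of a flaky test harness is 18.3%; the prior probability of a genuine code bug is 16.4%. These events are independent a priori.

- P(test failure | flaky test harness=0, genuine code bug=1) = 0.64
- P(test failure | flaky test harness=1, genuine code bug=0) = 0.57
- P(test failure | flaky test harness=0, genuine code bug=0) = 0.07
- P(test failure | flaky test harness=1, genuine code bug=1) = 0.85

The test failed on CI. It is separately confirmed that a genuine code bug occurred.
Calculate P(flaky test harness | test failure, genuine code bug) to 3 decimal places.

P(flaky test harness | test failure, genuine code bug) ≈ 0.229

P(test failure | genuine code bug) = 0.64×0.817 + 0.85×0.183 = 0.522880 + 0.155550 = 0.678430
The flaky test harness-present share is 0.85×0.183 = 0.155550.
P(flaky test harness | test failure, genuine code bug) = 0.155550 / 0.678430 ≈ 0.229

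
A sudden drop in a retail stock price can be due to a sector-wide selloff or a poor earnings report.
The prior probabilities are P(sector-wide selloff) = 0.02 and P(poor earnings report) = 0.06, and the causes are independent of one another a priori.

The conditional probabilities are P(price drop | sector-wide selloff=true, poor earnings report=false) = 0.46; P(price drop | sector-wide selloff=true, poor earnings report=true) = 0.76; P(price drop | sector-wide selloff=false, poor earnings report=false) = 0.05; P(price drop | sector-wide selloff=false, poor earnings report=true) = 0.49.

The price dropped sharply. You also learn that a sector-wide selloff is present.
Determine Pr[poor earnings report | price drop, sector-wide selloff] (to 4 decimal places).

Numerator (weight on configurations with poor earnings report): 0.76·0.06 = 0.045600
The normalizing constant is 0.46·0.94 + 0.76·0.06 = 0.478000
P(poor earnings report | price drop, sector-wide selloff) = 0.045600/0.478000 ≈ 0.0954

Pr[poor earnings report | price drop, sector-wide selloff] ≈ 0.0954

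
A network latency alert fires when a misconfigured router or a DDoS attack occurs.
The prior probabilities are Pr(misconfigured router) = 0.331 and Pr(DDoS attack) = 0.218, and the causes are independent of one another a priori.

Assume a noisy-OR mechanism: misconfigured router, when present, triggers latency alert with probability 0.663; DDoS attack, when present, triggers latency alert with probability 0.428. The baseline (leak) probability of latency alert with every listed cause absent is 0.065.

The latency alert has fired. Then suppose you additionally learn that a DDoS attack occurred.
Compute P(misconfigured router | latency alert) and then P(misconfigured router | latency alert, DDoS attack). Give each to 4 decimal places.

Under noisy-OR, P(latency alert | causes) = 1 − (1−0.065)·∏(1−qᵢ) over the active causes.
By total probability over the 4 (misconfigured router, DDoS attack) configurations:
  P(latency alert) = 0.065*0.669*0.782 + 0.46518*0.669*0.218 + 0.684905*0.331*0.782 + 0.819766*0.331*0.218
        = 0.034005 + 0.067843 + 0.177282 + 0.059153 = 0.338283
The terms with misconfigured router present sum to 0.236435, so
  P(misconfigured router | latency alert) = 0.236435 / 0.338283 ≈ 0.6989

Now condition on the additional information:
Numerator (weight on configurations with misconfigured router): 0.819766*0.331 = 0.271343
The normalizing constant is 0.46518*0.669 + 0.819766*0.331 = 0.582548
P(misconfigured router | latency alert, DDoS attack) = 0.271343/0.582548 ≈ 0.4658
This is intercausal reasoning (explaining away): once DDoS attack accounts for the latency alert, misconfigured router becomes less likely.

P(misconfigured router | latency alert) ≈ 0.6989; P(misconfigured router | latency alert, DDoS attack) ≈ 0.4658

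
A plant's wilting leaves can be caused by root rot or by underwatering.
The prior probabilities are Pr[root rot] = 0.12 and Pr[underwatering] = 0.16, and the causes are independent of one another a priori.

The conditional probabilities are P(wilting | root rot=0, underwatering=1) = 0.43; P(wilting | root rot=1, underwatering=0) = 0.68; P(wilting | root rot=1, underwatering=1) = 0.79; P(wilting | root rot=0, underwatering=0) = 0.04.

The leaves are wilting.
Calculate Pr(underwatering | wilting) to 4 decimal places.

For the numerator, keep only underwatering=true terms: 0.060544 + 0.015168 = 0.075712
Denominator P(wilting): 0.04*0.88*0.84 + 0.43*0.88*0.16 + 0.68*0.12*0.84 + 0.79*0.12*0.16 = 0.173824
P(underwatering | wilting) = 0.075712/0.173824 ≈ 0.4356

Pr(underwatering | wilting) ≈ 0.4356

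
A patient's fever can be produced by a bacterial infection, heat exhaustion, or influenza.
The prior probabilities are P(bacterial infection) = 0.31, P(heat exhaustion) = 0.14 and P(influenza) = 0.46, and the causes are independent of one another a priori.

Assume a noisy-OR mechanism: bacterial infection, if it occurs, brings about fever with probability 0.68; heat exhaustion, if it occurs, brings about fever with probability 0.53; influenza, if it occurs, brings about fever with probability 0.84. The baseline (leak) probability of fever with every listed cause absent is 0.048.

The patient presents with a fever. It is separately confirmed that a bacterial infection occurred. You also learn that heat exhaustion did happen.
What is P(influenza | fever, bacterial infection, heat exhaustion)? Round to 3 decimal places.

P(influenza | fever, bacterial infection, heat exhaustion) ≈ 0.493

Under noisy-OR, P(fever | causes) = 1 − (1−0.048)·∏(1−qᵢ) over the active causes.
Enumerate both values of influenza and weight by the priors:
  P(fever | bacterial infection, heat exhaustion) = 0.856819×0.54 + 0.977091×0.46
        = 0.462682 + 0.449462 = 0.912144
Configurations with influenza contribute 0.449462, so
  P(influenza | fever, bacterial infection, heat exhaustion) = 0.449462 / 0.912144 ≈ 0.493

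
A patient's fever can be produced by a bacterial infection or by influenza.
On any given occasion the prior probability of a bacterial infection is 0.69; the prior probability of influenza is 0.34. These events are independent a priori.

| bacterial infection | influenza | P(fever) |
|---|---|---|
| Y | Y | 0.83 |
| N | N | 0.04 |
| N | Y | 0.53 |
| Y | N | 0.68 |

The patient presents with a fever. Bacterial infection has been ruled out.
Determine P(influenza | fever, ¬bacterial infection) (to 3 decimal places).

By total probability over both values of influenza:
  P(fever | ¬bacterial infection) = 0.04×0.66 + 0.53×0.34
        = 0.026400 + 0.180200 = 0.206600
The terms with influenza present sum to 0.180200, so
  P(influenza | fever, ¬bacterial infection) = 0.180200 / 0.206600 ≈ 0.872

P(influenza | fever, ¬bacterial infection) ≈ 0.872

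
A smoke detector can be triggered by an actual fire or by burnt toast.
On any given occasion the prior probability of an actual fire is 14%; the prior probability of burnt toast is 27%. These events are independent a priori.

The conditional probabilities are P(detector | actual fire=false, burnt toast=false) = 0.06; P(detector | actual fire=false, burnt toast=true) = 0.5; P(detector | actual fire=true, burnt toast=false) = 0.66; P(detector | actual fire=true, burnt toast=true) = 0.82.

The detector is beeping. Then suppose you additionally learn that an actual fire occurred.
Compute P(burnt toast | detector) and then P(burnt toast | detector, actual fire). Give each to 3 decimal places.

P(burnt toast | detector) ≈ 0.583; P(burnt toast | detector, actual fire) ≈ 0.315

P(detector) = 0.06*0.86*0.73 + 0.5*0.86*0.27 + 0.66*0.14*0.73 + 0.82*0.14*0.27 = 0.037668 + 0.116100 + 0.067452 + 0.030996 = 0.252216
The burnt toast-present share is 0.116100 + 0.030996 = 0.147096.
P(burnt toast | detector) = 0.147096 / 0.252216 ≈ 0.583

Now also conditioning on actual fire=true:
By total probability over both values of burnt toast:
  P(detector | actual fire) = 0.66×0.73 + 0.82×0.27
        = 0.481800 + 0.221400 = 0.703200
Keeping only the burnt toast-present terms gives 0.221400, so
  P(burnt toast | detector, actual fire) = 0.221400 / 0.703200 ≈ 0.315
Conditioning on actual fire lowers the posterior on burnt toast: the classic explaining-away effect in a common-effect structure.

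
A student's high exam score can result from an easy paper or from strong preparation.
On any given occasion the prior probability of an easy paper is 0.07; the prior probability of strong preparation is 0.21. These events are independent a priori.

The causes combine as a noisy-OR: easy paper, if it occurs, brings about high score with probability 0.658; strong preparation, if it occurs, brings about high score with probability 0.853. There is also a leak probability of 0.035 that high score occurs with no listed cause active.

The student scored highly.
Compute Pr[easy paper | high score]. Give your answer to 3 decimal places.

Pr[easy paper | high score] ≈ 0.209

Under noisy-OR, P(high score | causes) = 1 − (1−0.035)·∏(1−qᵢ) over the active causes.
P(high score) = 0.035·0.93·0.79 + 0.858145·0.93·0.21 + 0.66997·0.07·0.79 + 0.951486·0.07·0.21 = 0.025715 + 0.167596 + 0.037049 + 0.013987 = 0.244347
Of this, 0.051036 comes from 0.037049 + 0.013987 (the easy paper=true cases).
Hence the posterior is 0.051036/0.244347 ≈ 0.209.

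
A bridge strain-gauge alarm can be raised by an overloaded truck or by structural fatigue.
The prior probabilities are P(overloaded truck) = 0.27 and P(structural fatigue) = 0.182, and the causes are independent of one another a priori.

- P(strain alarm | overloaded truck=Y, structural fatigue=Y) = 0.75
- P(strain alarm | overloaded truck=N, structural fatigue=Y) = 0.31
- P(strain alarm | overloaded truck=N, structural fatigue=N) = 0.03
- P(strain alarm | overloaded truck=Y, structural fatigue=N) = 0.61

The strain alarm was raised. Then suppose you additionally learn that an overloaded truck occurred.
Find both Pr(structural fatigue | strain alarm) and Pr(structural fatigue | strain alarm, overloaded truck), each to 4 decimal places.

Numerator (weight on configurations with structural fatigue): 0.041187 + 0.036855 = 0.078042
Denominator P(strain alarm): 0.03×0.73×0.818 + 0.31×0.73×0.182 + 0.61×0.27×0.818 + 0.75×0.27×0.182 = 0.230681
P(structural fatigue | strain alarm) = 0.078042/0.230681 ≈ 0.3383

Now also conditioning on overloaded truck=true:
Sum P(strain alarm|·) weighted by the priors over both values of structural fatigue:
  P(strain alarm | overloaded truck) = 0.61*0.818 + 0.75*0.182
        = 0.498980 + 0.136500 = 0.635480
Configurations with structural fatigue contribute 0.136500, so
  P(structural fatigue | strain alarm, overloaded truck) = 0.136500 / 0.635480 ≈ 0.2148

Pr(structural fatigue | strain alarm) ≈ 0.3383; Pr(structural fatigue | strain alarm, overloaded truck) ≈ 0.2148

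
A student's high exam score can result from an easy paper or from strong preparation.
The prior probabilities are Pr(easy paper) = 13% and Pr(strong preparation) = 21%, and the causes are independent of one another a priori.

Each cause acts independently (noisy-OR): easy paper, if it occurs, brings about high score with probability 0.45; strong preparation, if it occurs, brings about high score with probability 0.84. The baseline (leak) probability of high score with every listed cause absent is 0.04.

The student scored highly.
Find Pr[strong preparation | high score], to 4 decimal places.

Pr[strong preparation | high score] ≈ 0.7028

Under noisy-OR, P(high score | causes) = 1 − (1−0.04)·∏(1−qᵢ) over the active causes.
Weight on strong preparation=true, given the evidence: 0.154637 + 0.024994 = 0.179631
Normalizer over all consistent configurations: 0.04×0.87×0.79 + 0.8464×0.87×0.21 + 0.472×0.13×0.79 + 0.91552×0.13×0.21 = 0.255597
P(strong preparation | high score) = 0.179631/0.255597 ≈ 0.7028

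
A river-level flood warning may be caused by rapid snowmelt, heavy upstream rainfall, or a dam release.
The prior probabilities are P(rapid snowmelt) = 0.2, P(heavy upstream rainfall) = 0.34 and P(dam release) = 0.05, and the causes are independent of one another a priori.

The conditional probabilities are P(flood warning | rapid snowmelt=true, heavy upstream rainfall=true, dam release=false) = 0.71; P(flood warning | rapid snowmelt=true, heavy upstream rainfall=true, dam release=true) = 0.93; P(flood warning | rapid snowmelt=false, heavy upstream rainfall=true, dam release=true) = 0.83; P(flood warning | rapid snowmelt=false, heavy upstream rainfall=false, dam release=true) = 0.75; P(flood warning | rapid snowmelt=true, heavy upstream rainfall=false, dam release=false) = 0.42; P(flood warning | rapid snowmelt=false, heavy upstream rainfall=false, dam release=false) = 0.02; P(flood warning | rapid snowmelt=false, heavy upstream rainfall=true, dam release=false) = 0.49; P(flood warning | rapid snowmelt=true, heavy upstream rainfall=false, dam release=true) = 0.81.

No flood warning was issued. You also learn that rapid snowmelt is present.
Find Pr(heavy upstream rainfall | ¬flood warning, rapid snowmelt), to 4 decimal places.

Pr(heavy upstream rainfall | ¬flood warning, rapid snowmelt) ≈ 0.2041

Sum P(¬flood warning|·) weighted by the priors over the 4 (heavy upstream rainfall, dam release) configurations:
  P(¬flood warning | rapid snowmelt) = 0.58*0.66*0.95 + 0.19*0.66*0.05 + 0.29*0.34*0.95 + 0.07*0.34*0.05
        = 0.363660 + 0.006270 + 0.093670 + 0.001190 = 0.464790
The terms with heavy upstream rainfall present sum to 0.094860, so
  P(heavy upstream rainfall | ¬flood warning, rapid snowmelt) = 0.094860 / 0.464790 ≈ 0.2041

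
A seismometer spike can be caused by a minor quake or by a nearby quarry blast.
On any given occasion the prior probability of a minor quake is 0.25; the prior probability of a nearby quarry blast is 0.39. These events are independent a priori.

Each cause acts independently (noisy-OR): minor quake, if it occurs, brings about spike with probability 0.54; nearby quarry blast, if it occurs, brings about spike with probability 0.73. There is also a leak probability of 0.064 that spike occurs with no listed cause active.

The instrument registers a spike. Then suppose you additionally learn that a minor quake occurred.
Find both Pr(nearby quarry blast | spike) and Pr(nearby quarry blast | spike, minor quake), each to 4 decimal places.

Under noisy-OR, P(spike | causes) = 1 − (1−0.064)·∏(1−qᵢ) over the active causes.
P(spike) = 0.064×0.75×0.61 + 0.74728×0.75×0.39 + 0.56944×0.25×0.61 + 0.883749×0.25×0.39 = 0.029280 + 0.218579 + 0.086840 + 0.086166 = 0.420865
Of this, 0.304745 comes from 0.218579 + 0.086166 (the nearby quarry blast=true cases).
So P(nearby quarry blast | spike) = 0.304745/0.420865 ≈ 0.7241.

Now also conditioning on minor quake=true:
For the numerator, keep only nearby quarry blast=true terms: 0.883749×0.39 = 0.344662
Normalizer over all consistent configurations: 0.56944×0.61 + 0.883749×0.39 = 0.692020
Posterior = 0.344662 / 0.692020 ≈ 0.4981

Pr(nearby quarry blast | spike) ≈ 0.7241; Pr(nearby quarry blast | spike, minor quake) ≈ 0.4981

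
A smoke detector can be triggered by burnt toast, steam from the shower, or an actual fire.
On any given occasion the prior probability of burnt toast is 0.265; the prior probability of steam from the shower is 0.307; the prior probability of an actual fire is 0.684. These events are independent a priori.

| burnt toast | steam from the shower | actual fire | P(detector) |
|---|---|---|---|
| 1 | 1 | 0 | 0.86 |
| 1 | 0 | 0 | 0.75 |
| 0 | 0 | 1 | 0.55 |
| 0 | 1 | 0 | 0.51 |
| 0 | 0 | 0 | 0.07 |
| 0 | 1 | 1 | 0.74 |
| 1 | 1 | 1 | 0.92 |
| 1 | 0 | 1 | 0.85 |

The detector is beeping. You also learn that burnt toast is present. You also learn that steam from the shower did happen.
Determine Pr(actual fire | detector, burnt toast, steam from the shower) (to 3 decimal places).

Pr(actual fire | detector, burnt toast, steam from the shower) ≈ 0.698

P(detector | burnt toast, steam from the shower) = 0.86·0.316 + 0.92·0.684 = 0.271760 + 0.629280 = 0.901040
Of this, 0.629280 comes from 0.92·0.684 (the actual fire=true cases).
Hence the posterior is 0.629280/0.901040 ≈ 0.698.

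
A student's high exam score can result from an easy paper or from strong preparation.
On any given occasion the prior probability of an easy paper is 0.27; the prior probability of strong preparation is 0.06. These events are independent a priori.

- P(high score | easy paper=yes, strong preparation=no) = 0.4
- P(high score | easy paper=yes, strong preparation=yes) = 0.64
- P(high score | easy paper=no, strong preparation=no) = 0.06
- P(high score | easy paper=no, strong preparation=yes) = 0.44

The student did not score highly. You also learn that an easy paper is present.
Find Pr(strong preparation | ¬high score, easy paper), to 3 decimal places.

Numerator (weight on configurations with strong preparation): 0.36*0.06 = 0.021600
Normalizer over all consistent configurations: 0.6*0.94 + 0.36*0.06 = 0.585600
Posterior = 0.021600 / 0.585600 ≈ 0.037

Pr(strong preparation | ¬high score, easy paper) ≈ 0.037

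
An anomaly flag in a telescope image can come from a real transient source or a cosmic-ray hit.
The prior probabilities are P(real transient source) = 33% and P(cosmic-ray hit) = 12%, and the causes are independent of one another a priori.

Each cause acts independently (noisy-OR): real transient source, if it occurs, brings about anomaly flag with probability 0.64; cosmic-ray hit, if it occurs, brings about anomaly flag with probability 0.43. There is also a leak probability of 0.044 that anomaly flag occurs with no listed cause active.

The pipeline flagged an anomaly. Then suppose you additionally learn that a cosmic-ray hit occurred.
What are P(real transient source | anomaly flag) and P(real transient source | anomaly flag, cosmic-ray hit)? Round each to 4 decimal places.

Under noisy-OR, P(anomaly flag | causes) = 1 − (1−0.044)·∏(1−qᵢ) over the active causes.
For the numerator, keep only real transient source=true terms: 0.190456 + 0.031832 = 0.222288
Normalizer over all consistent configurations: 0.044×0.67×0.88 + 0.45508×0.67×0.12 + 0.65584×0.33×0.88 + 0.803829×0.33×0.12 = 0.284818
P(real transient source | anomaly flag) = 0.222288/0.284818 ≈ 0.7805

Now also conditioning on cosmic-ray hit=true:
P(anomaly flag | cosmic-ray hit) = 0.45508*0.67 + 0.803829*0.33 = 0.304904 + 0.265264 = 0.570168
Of this, 0.265264 comes from 0.803829*0.33 (the real transient source=true cases).
P(real transient source | anomaly flag, cosmic-ray hit) = 0.265264 / 0.570168 ≈ 0.4652
This is intercausal reasoning (explaining away): once cosmic-ray hit accounts for the anomaly flag, real transient source becomes less likely.

P(real transient source | anomaly flag) ≈ 0.7805; P(real transient source | anomaly flag, cosmic-ray hit) ≈ 0.4652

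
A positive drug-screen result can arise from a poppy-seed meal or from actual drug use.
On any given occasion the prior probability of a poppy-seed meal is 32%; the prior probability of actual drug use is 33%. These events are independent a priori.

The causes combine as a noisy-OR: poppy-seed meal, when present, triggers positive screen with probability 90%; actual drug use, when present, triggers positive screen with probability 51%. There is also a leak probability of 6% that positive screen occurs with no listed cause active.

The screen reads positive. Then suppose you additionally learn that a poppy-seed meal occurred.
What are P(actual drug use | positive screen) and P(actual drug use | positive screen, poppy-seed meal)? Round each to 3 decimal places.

P(actual drug use | positive screen) ≈ 0.500; P(actual drug use | positive screen, poppy-seed meal) ≈ 0.341

Under noisy-OR, P(positive screen | causes) = 1 − (1−0.06)·∏(1−qᵢ) over the active causes.
Numerator (weight on configurations with actual drug use): 0.121041 + 0.100736 = 0.221777
Denominator P(positive screen): 0.06*0.68*0.67 + 0.5394*0.68*0.33 + 0.906*0.32*0.67 + 0.95394*0.32*0.33 = 0.443359
Posterior = 0.221777 / 0.443359 ≈ 0.500

Now condition on the additional information:
Numerator (weight on configurations with actual drug use): 0.95394·0.33 = 0.314800
Denominator P(positive screen | poppy-seed meal): 0.906·0.67 + 0.95394·0.33 = 0.921820
Posterior = 0.314800 / 0.921820 ≈ 0.341
The drop from 0.500 to 0.341 is the explaining-away (discounting) effect.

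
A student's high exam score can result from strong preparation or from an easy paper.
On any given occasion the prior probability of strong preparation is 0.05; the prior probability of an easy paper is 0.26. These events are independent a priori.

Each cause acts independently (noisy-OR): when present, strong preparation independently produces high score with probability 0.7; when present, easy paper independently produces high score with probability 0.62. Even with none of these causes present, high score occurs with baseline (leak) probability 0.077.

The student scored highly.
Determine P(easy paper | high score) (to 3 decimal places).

Under noisy-OR, P(high score | causes) = 1 − (1−0.077)·∏(1−qᵢ) over the active causes.
Enumerate the 4 (strong preparation, easy paper) configurations and weight by the priors:
  P(high score) = 0.077·0.95·0.74 + 0.64926·0.95·0.26 + 0.7231·0.05·0.74 + 0.894778·0.05·0.26
        = 0.054131 + 0.160367 + 0.026755 + 0.011632 = 0.252885
Keeping only the easy paper-present terms gives 0.171999, so
  P(easy paper | high score) = 0.171999 / 0.252885 ≈ 0.680

P(easy paper | high score) ≈ 0.680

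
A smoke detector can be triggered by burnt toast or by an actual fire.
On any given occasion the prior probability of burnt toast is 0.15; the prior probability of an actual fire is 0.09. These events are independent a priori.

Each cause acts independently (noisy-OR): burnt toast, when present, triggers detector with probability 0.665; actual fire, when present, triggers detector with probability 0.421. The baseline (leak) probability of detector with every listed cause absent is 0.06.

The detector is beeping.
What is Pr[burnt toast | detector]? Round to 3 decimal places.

Pr[burnt toast | detector] ≈ 0.563

Under noisy-OR, P(detector | causes) = 1 − (1−0.06)·∏(1−qᵢ) over the active causes.
For the numerator, keep only burnt toast=true terms: 0.093516 + 0.011039 = 0.104555
Normalizer over all consistent configurations: 0.06×0.85×0.91 + 0.45574×0.85×0.09 + 0.6851×0.15×0.91 + 0.817673×0.15×0.09 = 0.185829
Posterior = 0.104555 / 0.185829 ≈ 0.563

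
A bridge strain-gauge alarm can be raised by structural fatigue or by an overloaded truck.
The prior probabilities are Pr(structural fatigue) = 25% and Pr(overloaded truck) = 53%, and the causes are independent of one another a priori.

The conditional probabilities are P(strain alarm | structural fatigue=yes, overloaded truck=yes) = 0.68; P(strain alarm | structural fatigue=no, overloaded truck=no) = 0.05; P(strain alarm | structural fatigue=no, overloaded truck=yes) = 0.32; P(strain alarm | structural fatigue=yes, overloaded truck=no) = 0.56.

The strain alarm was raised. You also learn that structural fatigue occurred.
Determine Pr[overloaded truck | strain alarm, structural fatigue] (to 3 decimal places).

Weight on overloaded truck=true, given the evidence: 0.68·0.53 = 0.360400
Normalizer over all consistent configurations: 0.56·0.47 + 0.68·0.53 = 0.623600
Posterior = 0.360400 / 0.623600 ≈ 0.578

Pr[overloaded truck | strain alarm, structural fatigue] ≈ 0.578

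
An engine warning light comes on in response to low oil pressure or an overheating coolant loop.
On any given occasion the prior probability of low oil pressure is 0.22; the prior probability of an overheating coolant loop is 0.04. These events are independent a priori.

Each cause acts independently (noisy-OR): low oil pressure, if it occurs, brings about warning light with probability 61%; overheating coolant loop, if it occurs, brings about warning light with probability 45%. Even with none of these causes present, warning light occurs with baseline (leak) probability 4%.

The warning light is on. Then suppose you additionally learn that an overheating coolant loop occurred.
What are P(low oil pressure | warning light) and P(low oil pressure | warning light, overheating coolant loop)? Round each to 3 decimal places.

P(low oil pressure | warning light) ≈ 0.757; P(low oil pressure | warning light, overheating coolant loop) ≈ 0.322

Under noisy-OR, P(warning light | causes) = 1 − (1−0.04)·∏(1−qᵢ) over the active causes.
Enumerate the 4 (low oil pressure, overheating coolant loop) configurations and weight by the priors:
  P(warning light) = 0.04·0.78·0.96 + 0.472·0.78·0.04 + 0.6256·0.22·0.96 + 0.79408·0.22·0.04
        = 0.029952 + 0.014726 + 0.132127 + 0.006988 = 0.183793
Configurations with low oil pressure contribute 0.139115, so
  P(low oil pressure | warning light) = 0.139115 / 0.183793 ≈ 0.757

Now condition on the additional information:
P(warning light | overheating coolant loop) = 0.472*0.78 + 0.79408*0.22 = 0.368160 + 0.174698 = 0.542858
Restricting to configurations with low oil pressure present: 0.79408*0.22 = 0.174698.
P(low oil pressure | warning light, overheating coolant loop) = 0.174698 / 0.542858 ≈ 0.322
Conditioning on overheating coolant loop lowers the posterior on low oil pressure: the classic explaining-away effect in a common-effect structure.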